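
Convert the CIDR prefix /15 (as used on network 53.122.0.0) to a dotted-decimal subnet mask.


/15 means 15 network bits, 17 host bits
Binary: 11111111111111100000000000000000
Mask: 255.254.0.0


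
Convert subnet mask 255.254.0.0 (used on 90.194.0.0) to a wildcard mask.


Subnet mask: 255.254.0.0
Wildcard = 255.255.255.255 - subnet mask
255 - 255 = 0
255 - 254 = 1
255 - 0 = 255
255 - 0 = 255
Wildcard: 0.1.255.255


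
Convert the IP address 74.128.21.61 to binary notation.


74 = 01001010
128 = 10000000
21 = 00010101
61 = 00111101
Binary: 01001010.10000000.00010101.00111101


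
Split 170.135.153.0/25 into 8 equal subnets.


New prefix = 25 + 3 = 28
Each subnet has 16 addresses
  170.135.153.0/28
  170.135.153.16/28
  170.135.153.32/28
  170.135.153.48/28
  170.135.153.64/28
  170.135.153.80/28
  170.135.153.96/28
  170.135.153.112/28
Subnets: 170.135.153.0/28, 170.135.153.16/28, 170.135.153.32/28, 170.135.153.48/28, 170.135.153.64/28, 170.135.153.80/28, 170.135.153.96/28, 170.135.153.112/28


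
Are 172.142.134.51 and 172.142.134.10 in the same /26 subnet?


Mask: 255.255.255.192
172.142.134.51 AND mask = 172.142.134.0
172.142.134.10 AND mask = 172.142.134.0
Yes, same subnet (172.142.134.0)


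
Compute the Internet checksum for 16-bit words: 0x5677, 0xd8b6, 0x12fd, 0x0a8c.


Sum all words (with carry folding):
+ 0x5677 = 0x5677
+ 0xd8b6 = 0x2f2e
+ 0x12fd = 0x422b
+ 0x0a8c = 0x4cb7
One's complement: ~0x4cb7
Checksum = 0xb348


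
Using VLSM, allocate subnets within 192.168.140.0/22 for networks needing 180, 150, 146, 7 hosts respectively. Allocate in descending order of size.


180 hosts -> /24 (254 usable): 192.168.140.0/24
150 hosts -> /24 (254 usable): 192.168.141.0/24
146 hosts -> /24 (254 usable): 192.168.142.0/24
7 hosts -> /28 (14 usable): 192.168.143.0/28
Allocation: 192.168.140.0/24 (180 hosts, 254 usable); 192.168.141.0/24 (150 hosts, 254 usable); 192.168.142.0/24 (146 hosts, 254 usable); 192.168.143.0/28 (7 hosts, 14 usable)


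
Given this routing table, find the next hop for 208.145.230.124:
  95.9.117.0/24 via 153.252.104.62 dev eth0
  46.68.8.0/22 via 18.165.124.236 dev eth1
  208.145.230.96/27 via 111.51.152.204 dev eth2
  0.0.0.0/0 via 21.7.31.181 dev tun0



Longest prefix match for 208.145.230.124:
  /24 95.9.117.0: no
  /22 46.68.8.0: no
  /27 208.145.230.96: MATCH
  /0 0.0.0.0: MATCH
Selected: next-hop 111.51.152.204 via eth2 (matched /27)


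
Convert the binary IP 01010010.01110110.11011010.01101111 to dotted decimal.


01010010 = 82
01110110 = 118
11011010 = 218
01101111 = 111
IP: 82.118.218.111


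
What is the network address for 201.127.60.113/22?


IP:   11001001.01111111.00111100.01110001
Mask: 11111111.11111111.11111100.00000000
AND operation:
Net:  11001001.01111111.00111100.00000000
Network: 201.127.60.0/22


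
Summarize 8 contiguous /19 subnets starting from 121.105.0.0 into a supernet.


Original prefix: /19
Number of subnets: 8 = 2^3
New prefix = 19 - 3 = 16
Supernet: 121.105.0.0/16


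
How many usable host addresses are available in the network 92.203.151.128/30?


Host bits = 32 - 30 = 2
Total addresses = 2^2 = 4
Usable = total - 2 (network and broadcast)
Usable hosts: 2


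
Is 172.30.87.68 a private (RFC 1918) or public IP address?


RFC 1918 private ranges:
  10.0.0.0/8 (10.0.0.0 - 10.255.255.255)
  172.16.0.0/12 (172.16.0.0 - 172.31.255.255)
  192.168.0.0/16 (192.168.0.0 - 192.168.255.255)
Private (in 172.16.0.0/12)


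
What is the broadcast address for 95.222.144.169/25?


Network: 95.222.144.128/25
Host bits = 7
Set all host bits to 1:
Broadcast: 95.222.144.255


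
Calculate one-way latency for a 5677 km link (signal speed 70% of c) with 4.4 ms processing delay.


Speed = 0.7 * 3e5 km/s = 210000 km/s
Propagation delay = 5677 / 210000 = 0.027 s = 27.0333 ms
Processing delay = 4.4 ms
Total one-way latency = 31.4333 ms


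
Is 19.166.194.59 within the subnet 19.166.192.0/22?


Subnet network: 19.166.192.0
Test IP AND mask: 19.166.192.0
Yes, 19.166.194.59 is in 19.166.192.0/22


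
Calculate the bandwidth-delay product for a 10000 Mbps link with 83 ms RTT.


BDP = bandwidth * RTT
= 10000 Mbps * 83 ms
= 10000 * 1e6 * 83 / 1000 bits
= 830000000 bits
= 103750000 bytes
= 101318.3594 KB
BDP = 830000000 bits (103750000 bytes)


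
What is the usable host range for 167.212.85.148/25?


Network: 167.212.85.128
Broadcast: 167.212.85.255
First usable = network + 1
Last usable = broadcast - 1
Range: 167.212.85.129 to 167.212.85.254


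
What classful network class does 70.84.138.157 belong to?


First octet: 70
Binary: 01000110
0xxxxxxx -> Class A (1-126)
Class A, default mask 255.0.0.0 (/8)


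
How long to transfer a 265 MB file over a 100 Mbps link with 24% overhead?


Effective throughput = 100 * (1 - 24/100) = 76 Mbps
File size in Mb = 265 * 8 = 2120 Mb
Time = 2120 / 76
Time = 27.8947 seconds


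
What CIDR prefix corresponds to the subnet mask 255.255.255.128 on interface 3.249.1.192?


Binary: 11111111.11111111.11111111.10000000
Count leading 1s
Prefix: /25


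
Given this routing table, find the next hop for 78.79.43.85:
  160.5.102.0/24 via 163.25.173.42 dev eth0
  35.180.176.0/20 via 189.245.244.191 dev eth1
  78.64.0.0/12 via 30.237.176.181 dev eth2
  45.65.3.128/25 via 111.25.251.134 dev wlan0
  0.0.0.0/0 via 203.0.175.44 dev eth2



Longest prefix match for 78.79.43.85:
  /24 160.5.102.0: no
  /20 35.180.176.0: no
  /12 78.64.0.0: MATCH
  /25 45.65.3.128: no
  /0 0.0.0.0: MATCH
Selected: next-hop 30.237.176.181 via eth2 (matched /12)


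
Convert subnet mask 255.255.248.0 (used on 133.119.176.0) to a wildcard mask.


Subnet mask: 255.255.248.0
Wildcard = 255.255.255.255 - subnet mask
255 - 255 = 0
255 - 255 = 0
255 - 248 = 7
255 - 0 = 255
Wildcard: 0.0.7.255


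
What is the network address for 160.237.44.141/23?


IP:   10100000.11101101.00101100.10001101
Mask: 11111111.11111111.11111110.00000000
AND operation:
Net:  10100000.11101101.00101100.00000000
Network: 160.237.44.0/23


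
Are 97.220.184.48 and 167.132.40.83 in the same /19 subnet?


Mask: 255.255.224.0
97.220.184.48 AND mask = 97.220.160.0
167.132.40.83 AND mask = 167.132.32.0
No, different subnets (97.220.160.0 vs 167.132.32.0)


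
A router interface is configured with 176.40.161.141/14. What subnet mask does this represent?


/14 means 14 network bits, 18 host bits
Binary: 11111111111111000000000000000000
Mask: 255.252.0.0


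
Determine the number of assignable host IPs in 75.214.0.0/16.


Host bits = 32 - 16 = 16
Total addresses = 2^16 = 65536
Usable = total - 2 (network and broadcast)
Usable hosts: 65534


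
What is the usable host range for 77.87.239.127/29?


Network: 77.87.239.120
Broadcast: 77.87.239.127
First usable = network + 1
Last usable = broadcast - 1
Range: 77.87.239.121 to 77.87.239.126


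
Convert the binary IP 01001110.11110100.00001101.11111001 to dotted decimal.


01001110 = 78
11110100 = 244
00001101 = 13
11111001 = 249
IP: 78.244.13.249


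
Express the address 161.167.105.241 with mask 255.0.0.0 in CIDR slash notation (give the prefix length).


Binary: 11111111.00000000.00000000.00000000
Count leading 1s
Prefix: /8


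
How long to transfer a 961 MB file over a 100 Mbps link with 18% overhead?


Effective throughput = 100 * (1 - 18/100) = 82 Mbps
File size in Mb = 961 * 8 = 7688 Mb
Time = 7688 / 82
Time = 93.7561 seconds


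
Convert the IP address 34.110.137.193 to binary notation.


34 = 00100010
110 = 01101110
137 = 10001001
193 = 11000001
Binary: 00100010.01101110.10001001.11000001


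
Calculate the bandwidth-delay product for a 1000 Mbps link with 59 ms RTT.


BDP = bandwidth * RTT
= 1000 Mbps * 59 ms
= 1000 * 1e6 * 59 / 1000 bits
= 59000000 bits
= 7375000 bytes
= 7202.1484 KB
BDP = 59000000 bits (7375000 bytes)


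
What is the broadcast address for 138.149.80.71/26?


Network: 138.149.80.64/26
Host bits = 6
Set all host bits to 1:
Broadcast: 138.149.80.127


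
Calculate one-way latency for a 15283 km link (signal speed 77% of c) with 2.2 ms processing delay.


Speed = 0.77 * 3e5 km/s = 231000 km/s
Propagation delay = 15283 / 231000 = 0.0662 s = 66.1602 ms
Processing delay = 2.2 ms
Total one-way latency = 68.3602 ms


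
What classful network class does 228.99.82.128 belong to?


First octet: 228
Binary: 11100100
1110xxxx -> Class D (224-239)
Class D (multicast), default mask N/A


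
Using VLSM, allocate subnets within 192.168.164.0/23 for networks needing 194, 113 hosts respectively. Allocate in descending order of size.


194 hosts -> /24 (254 usable): 192.168.164.0/24
113 hosts -> /25 (126 usable): 192.168.165.0/25
Allocation: 192.168.164.0/24 (194 hosts, 254 usable); 192.168.165.0/25 (113 hosts, 126 usable)


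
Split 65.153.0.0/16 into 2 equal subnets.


New prefix = 16 + 1 = 17
Each subnet has 32768 addresses
  65.153.0.0/17
  65.153.128.0/17
Subnets: 65.153.0.0/17, 65.153.128.0/17


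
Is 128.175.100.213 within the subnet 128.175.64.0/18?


Subnet network: 128.175.64.0
Test IP AND mask: 128.175.64.0
Yes, 128.175.100.213 is in 128.175.64.0/18


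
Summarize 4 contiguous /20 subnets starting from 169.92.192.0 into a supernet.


Original prefix: /20
Number of subnets: 4 = 2^2
New prefix = 20 - 2 = 18
Supernet: 169.92.192.0/18


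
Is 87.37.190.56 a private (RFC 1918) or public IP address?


RFC 1918 private ranges:
  10.0.0.0/8 (10.0.0.0 - 10.255.255.255)
  172.16.0.0/12 (172.16.0.0 - 172.31.255.255)
  192.168.0.0/16 (192.168.0.0 - 192.168.255.255)
Public (not in any RFC 1918 range)


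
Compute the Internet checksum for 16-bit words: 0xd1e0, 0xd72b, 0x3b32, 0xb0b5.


Sum all words (with carry folding):
+ 0xd1e0 = 0xd1e0
+ 0xd72b = 0xa90c
+ 0x3b32 = 0xe43e
+ 0xb0b5 = 0x94f4
One's complement: ~0x94f4
Checksum = 0x6b0b


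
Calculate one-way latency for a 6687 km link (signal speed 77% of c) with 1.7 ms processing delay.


Speed = 0.77 * 3e5 km/s = 231000 km/s
Propagation delay = 6687 / 231000 = 0.0289 s = 28.9481 ms
Processing delay = 1.7 ms
Total one-way latency = 30.6481 ms


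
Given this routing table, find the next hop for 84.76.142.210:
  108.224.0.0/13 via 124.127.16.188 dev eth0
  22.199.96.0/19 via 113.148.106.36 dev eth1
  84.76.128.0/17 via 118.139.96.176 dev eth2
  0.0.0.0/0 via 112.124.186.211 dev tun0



Longest prefix match for 84.76.142.210:
  /13 108.224.0.0: no
  /19 22.199.96.0: no
  /17 84.76.128.0: MATCH
  /0 0.0.0.0: MATCH
Selected: next-hop 118.139.96.176 via eth2 (matched /17)


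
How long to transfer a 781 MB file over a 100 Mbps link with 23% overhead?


Effective throughput = 100 * (1 - 23/100) = 77 Mbps
File size in Mb = 781 * 8 = 6248 Mb
Time = 6248 / 77
Time = 81.1429 seconds


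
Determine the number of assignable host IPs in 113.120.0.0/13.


Host bits = 32 - 13 = 19
Total addresses = 2^19 = 524288
Usable = total - 2 (network and broadcast)
Usable hosts: 524286


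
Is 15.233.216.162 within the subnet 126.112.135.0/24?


Subnet network: 126.112.135.0
Test IP AND mask: 15.233.216.0
No, 15.233.216.162 is not in 126.112.135.0/24


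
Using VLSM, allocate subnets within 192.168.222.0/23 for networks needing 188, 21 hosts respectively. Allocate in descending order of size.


188 hosts -> /24 (254 usable): 192.168.222.0/24
21 hosts -> /27 (30 usable): 192.168.223.0/27
Allocation: 192.168.222.0/24 (188 hosts, 254 usable); 192.168.223.0/27 (21 hosts, 30 usable)


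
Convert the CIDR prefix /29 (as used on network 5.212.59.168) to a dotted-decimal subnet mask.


/29 means 29 network bits, 3 host bits
Binary: 11111111111111111111111111111000
Mask: 255.255.255.248


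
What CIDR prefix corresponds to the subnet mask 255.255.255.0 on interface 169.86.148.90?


Binary: 11111111.11111111.11111111.00000000
Count leading 1s
Prefix: /24


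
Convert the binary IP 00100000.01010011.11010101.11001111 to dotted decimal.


00100000 = 32
01010011 = 83
11010101 = 213
11001111 = 207
IP: 32.83.213.207


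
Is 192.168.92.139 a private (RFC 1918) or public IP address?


RFC 1918 private ranges:
  10.0.0.0/8 (10.0.0.0 - 10.255.255.255)
  172.16.0.0/12 (172.16.0.0 - 172.31.255.255)
  192.168.0.0/16 (192.168.0.0 - 192.168.255.255)
Private (in 192.168.0.0/16)


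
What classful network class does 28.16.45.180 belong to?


First octet: 28
Binary: 00011100
0xxxxxxx -> Class A (1-126)
Class A, default mask 255.0.0.0 (/8)


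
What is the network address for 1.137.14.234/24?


IP:   00000001.10001001.00001110.11101010
Mask: 11111111.11111111.11111111.00000000
AND operation:
Net:  00000001.10001001.00001110.00000000
Network: 1.137.14.0/24


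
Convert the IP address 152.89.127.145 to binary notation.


152 = 10011000
89 = 01011001
127 = 01111111
145 = 10010001
Binary: 10011000.01011001.01111111.10010001


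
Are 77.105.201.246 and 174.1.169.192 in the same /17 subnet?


Mask: 255.255.128.0
77.105.201.246 AND mask = 77.105.128.0
174.1.169.192 AND mask = 174.1.128.0
No, different subnets (77.105.128.0 vs 174.1.128.0)


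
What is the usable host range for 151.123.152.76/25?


Network: 151.123.152.0
Broadcast: 151.123.152.127
First usable = network + 1
Last usable = broadcast - 1
Range: 151.123.152.1 to 151.123.152.126


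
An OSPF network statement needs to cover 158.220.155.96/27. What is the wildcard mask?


Subnet mask: 255.255.255.224
Wildcard = 255.255.255.255 - subnet mask
255 - 255 = 0
255 - 255 = 0
255 - 255 = 0
255 - 224 = 31
Wildcard: 0.0.0.31


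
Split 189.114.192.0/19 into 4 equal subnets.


New prefix = 19 + 2 = 21
Each subnet has 2048 addresses
  189.114.192.0/21
  189.114.200.0/21
  189.114.208.0/21
  189.114.216.0/21
Subnets: 189.114.192.0/21, 189.114.200.0/21, 189.114.208.0/21, 189.114.216.0/21


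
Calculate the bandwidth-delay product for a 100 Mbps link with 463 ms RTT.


BDP = bandwidth * RTT
= 100 Mbps * 463 ms
= 100 * 1e6 * 463 / 1000 bits
= 46300000 bits
= 5787500 bytes
= 5651.8555 KB
BDP = 46300000 bits (5787500 bytes)


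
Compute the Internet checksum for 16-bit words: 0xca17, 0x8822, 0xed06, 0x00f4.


Sum all words (with carry folding):
+ 0xca17 = 0xca17
+ 0x8822 = 0x523a
+ 0xed06 = 0x3f41
+ 0x00f4 = 0x4035
One's complement: ~0x4035
Checksum = 0xbfca


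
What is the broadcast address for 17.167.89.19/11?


Network: 17.160.0.0/11
Host bits = 21
Set all host bits to 1:
Broadcast: 17.191.255.255


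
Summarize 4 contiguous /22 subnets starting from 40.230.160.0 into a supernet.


Original prefix: /22
Number of subnets: 4 = 2^2
New prefix = 22 - 2 = 20
Supernet: 40.230.160.0/20


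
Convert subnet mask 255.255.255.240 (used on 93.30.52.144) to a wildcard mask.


Subnet mask: 255.255.255.240
Wildcard = 255.255.255.255 - subnet mask
255 - 255 = 0
255 - 255 = 0
255 - 255 = 0
255 - 240 = 15
Wildcard: 0.0.0.15


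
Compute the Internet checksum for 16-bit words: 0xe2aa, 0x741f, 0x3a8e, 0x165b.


Sum all words (with carry folding):
+ 0xe2aa = 0xe2aa
+ 0x741f = 0x56ca
+ 0x3a8e = 0x9158
+ 0x165b = 0xa7b3
One's complement: ~0xa7b3
Checksum = 0x584c


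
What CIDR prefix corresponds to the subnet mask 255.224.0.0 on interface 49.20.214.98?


Binary: 11111111.11100000.00000000.00000000
Count leading 1s
Prefix: /11


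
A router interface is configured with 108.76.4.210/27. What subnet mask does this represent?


/27 means 27 network bits, 5 host bits
Binary: 11111111111111111111111111100000
Mask: 255.255.255.224


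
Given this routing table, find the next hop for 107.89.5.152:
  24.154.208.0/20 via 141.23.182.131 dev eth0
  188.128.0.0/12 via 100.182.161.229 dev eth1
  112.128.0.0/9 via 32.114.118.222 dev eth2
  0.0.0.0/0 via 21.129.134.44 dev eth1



Longest prefix match for 107.89.5.152:
  /20 24.154.208.0: no
  /12 188.128.0.0: no
  /9 112.128.0.0: no
  /0 0.0.0.0: MATCH
Selected: next-hop 21.129.134.44 via eth1 (matched /0)


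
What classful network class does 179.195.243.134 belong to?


First octet: 179
Binary: 10110011
10xxxxxx -> Class B (128-191)
Class B, default mask 255.255.0.0 (/16)


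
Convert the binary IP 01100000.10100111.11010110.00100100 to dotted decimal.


01100000 = 96
10100111 = 167
11010110 = 214
00100100 = 36
IP: 96.167.214.36


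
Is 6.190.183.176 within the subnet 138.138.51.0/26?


Subnet network: 138.138.51.0
Test IP AND mask: 6.190.183.128
No, 6.190.183.176 is not in 138.138.51.0/26


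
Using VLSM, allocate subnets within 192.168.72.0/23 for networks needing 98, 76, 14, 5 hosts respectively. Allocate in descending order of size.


98 hosts -> /25 (126 usable): 192.168.72.0/25
76 hosts -> /25 (126 usable): 192.168.72.128/25
14 hosts -> /28 (14 usable): 192.168.73.0/28
5 hosts -> /29 (6 usable): 192.168.73.16/29
Allocation: 192.168.72.0/25 (98 hosts, 126 usable); 192.168.72.128/25 (76 hosts, 126 usable); 192.168.73.0/28 (14 hosts, 14 usable); 192.168.73.16/29 (5 hosts, 6 usable)


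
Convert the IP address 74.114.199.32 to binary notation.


74 = 01001010
114 = 01110010
199 = 11000111
32 = 00100000
Binary: 01001010.01110010.11000111.00100000


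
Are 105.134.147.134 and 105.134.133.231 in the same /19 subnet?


Mask: 255.255.224.0
105.134.147.134 AND mask = 105.134.128.0
105.134.133.231 AND mask = 105.134.128.0
Yes, same subnet (105.134.128.0)


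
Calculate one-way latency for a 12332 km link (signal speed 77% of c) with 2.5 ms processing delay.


Speed = 0.77 * 3e5 km/s = 231000 km/s
Propagation delay = 12332 / 231000 = 0.0534 s = 53.3853 ms
Processing delay = 2.5 ms
Total one-way latency = 55.8853 ms


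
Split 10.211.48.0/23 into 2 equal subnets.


New prefix = 23 + 1 = 24
Each subnet has 256 addresses
  10.211.48.0/24
  10.211.49.0/24
Subnets: 10.211.48.0/24, 10.211.49.0/24


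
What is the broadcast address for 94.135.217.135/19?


Network: 94.135.192.0/19
Host bits = 13
Set all host bits to 1:
Broadcast: 94.135.223.255


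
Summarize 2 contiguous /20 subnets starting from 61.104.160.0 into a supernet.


Original prefix: /20
Number of subnets: 2 = 2^1
New prefix = 20 - 1 = 19
Supernet: 61.104.160.0/19


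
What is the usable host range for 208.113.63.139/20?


Network: 208.113.48.0
Broadcast: 208.113.63.255
First usable = network + 1
Last usable = broadcast - 1
Range: 208.113.48.1 to 208.113.63.254


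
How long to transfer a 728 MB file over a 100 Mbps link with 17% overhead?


Effective throughput = 100 * (1 - 17/100) = 83 Mbps
File size in Mb = 728 * 8 = 5824 Mb
Time = 5824 / 83
Time = 70.1687 seconds


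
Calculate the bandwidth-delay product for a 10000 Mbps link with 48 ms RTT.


BDP = bandwidth * RTT
= 10000 Mbps * 48 ms
= 10000 * 1e6 * 48 / 1000 bits
= 480000000 bits
= 60000000 bytes
= 58593.75 KB
BDP = 480000000 bits (60000000 bytes)


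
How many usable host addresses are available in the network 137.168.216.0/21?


Host bits = 32 - 21 = 11
Total addresses = 2^11 = 2048
Usable = total - 2 (network and broadcast)
Usable hosts: 2046


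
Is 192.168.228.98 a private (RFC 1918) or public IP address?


RFC 1918 private ranges:
  10.0.0.0/8 (10.0.0.0 - 10.255.255.255)
  172.16.0.0/12 (172.16.0.0 - 172.31.255.255)
  192.168.0.0/16 (192.168.0.0 - 192.168.255.255)
Private (in 192.168.0.0/16)


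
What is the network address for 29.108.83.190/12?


IP:   00011101.01101100.01010011.10111110
Mask: 11111111.11110000.00000000.00000000
AND operation:
Net:  00011101.01100000.00000000.00000000
Network: 29.96.0.0/12


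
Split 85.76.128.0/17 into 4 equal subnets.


New prefix = 17 + 2 = 19
Each subnet has 8192 addresses
  85.76.128.0/19
  85.76.160.0/19
  85.76.192.0/19
  85.76.224.0/19
Subnets: 85.76.128.0/19, 85.76.160.0/19, 85.76.192.0/19, 85.76.224.0/19


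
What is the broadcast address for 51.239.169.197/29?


Network: 51.239.169.192/29
Host bits = 3
Set all host bits to 1:
Broadcast: 51.239.169.199


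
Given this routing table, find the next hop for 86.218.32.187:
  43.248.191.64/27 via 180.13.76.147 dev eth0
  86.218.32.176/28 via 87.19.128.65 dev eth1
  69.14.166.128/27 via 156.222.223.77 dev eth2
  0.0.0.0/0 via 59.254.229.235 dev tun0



Longest prefix match for 86.218.32.187:
  /27 43.248.191.64: no
  /28 86.218.32.176: MATCH
  /27 69.14.166.128: no
  /0 0.0.0.0: MATCH
Selected: next-hop 87.19.128.65 via eth1 (matched /28)


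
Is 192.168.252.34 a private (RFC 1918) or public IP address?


RFC 1918 private ranges:
  10.0.0.0/8 (10.0.0.0 - 10.255.255.255)
  172.16.0.0/12 (172.16.0.0 - 172.31.255.255)
  192.168.0.0/16 (192.168.0.0 - 192.168.255.255)
Private (in 192.168.0.0/16)


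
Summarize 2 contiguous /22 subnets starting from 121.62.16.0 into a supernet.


Original prefix: /22
Number of subnets: 2 = 2^1
New prefix = 22 - 1 = 21
Supernet: 121.62.16.0/21


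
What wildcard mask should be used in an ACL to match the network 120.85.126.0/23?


Subnet mask: 255.255.254.0
Wildcard = 255.255.255.255 - subnet mask
255 - 255 = 0
255 - 255 = 0
255 - 254 = 1
255 - 0 = 255
Wildcard: 0.0.1.255


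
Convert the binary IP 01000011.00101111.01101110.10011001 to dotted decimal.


01000011 = 67
00101111 = 47
01101110 = 110
10011001 = 153
IP: 67.47.110.153


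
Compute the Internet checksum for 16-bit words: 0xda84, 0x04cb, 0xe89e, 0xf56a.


Sum all words (with carry folding):
+ 0xda84 = 0xda84
+ 0x04cb = 0xdf4f
+ 0xe89e = 0xc7ee
+ 0xf56a = 0xbd59
One's complement: ~0xbd59
Checksum = 0x42a6


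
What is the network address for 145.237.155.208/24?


IP:   10010001.11101101.10011011.11010000
Mask: 11111111.11111111.11111111.00000000
AND operation:
Net:  10010001.11101101.10011011.00000000
Network: 145.237.155.0/24


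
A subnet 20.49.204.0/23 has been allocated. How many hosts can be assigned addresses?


Host bits = 32 - 23 = 9
Total addresses = 2^9 = 512
Usable = total - 2 (network and broadcast)
Usable hosts: 510


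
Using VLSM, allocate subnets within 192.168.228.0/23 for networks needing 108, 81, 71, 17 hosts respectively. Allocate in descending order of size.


108 hosts -> /25 (126 usable): 192.168.228.0/25
81 hosts -> /25 (126 usable): 192.168.228.128/25
71 hosts -> /25 (126 usable): 192.168.229.0/25
17 hosts -> /27 (30 usable): 192.168.229.128/27
Allocation: 192.168.228.0/25 (108 hosts, 126 usable); 192.168.228.128/25 (81 hosts, 126 usable); 192.168.229.0/25 (71 hosts, 126 usable); 192.168.229.128/27 (17 hosts, 30 usable)


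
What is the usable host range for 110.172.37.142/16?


Network: 110.172.0.0
Broadcast: 110.172.255.255
First usable = network + 1
Last usable = broadcast - 1
Range: 110.172.0.1 to 110.172.255.254


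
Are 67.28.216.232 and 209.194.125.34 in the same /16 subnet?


Mask: 255.255.0.0
67.28.216.232 AND mask = 67.28.0.0
209.194.125.34 AND mask = 209.194.0.0
No, different subnets (67.28.0.0 vs 209.194.0.0)


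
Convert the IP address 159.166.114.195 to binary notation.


159 = 10011111
166 = 10100110
114 = 01110010
195 = 11000011
Binary: 10011111.10100110.01110010.11000011


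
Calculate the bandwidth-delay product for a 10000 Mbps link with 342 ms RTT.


BDP = bandwidth * RTT
= 10000 Mbps * 342 ms
= 10000 * 1e6 * 342 / 1000 bits
= 3420000000 bits
= 427500000 bytes
= 417480.4688 KB
BDP = 3420000000 bits (427500000 bytes)


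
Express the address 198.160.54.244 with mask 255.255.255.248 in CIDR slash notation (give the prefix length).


Binary: 11111111.11111111.11111111.11111000
Count leading 1s
Prefix: /29


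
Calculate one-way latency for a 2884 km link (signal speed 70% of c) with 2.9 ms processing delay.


Speed = 0.7 * 3e5 km/s = 210000 km/s
Propagation delay = 2884 / 210000 = 0.0137 s = 13.7333 ms
Processing delay = 2.9 ms
Total one-way latency = 16.6333 ms


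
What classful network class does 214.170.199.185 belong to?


First octet: 214
Binary: 11010110
110xxxxx -> Class C (192-223)
Class C, default mask 255.255.255.0 (/24)


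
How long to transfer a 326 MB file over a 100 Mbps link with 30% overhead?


Effective throughput = 100 * (1 - 30/100) = 70 Mbps
File size in Mb = 326 * 8 = 2608 Mb
Time = 2608 / 70
Time = 37.2571 seconds


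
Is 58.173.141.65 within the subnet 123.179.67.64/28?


Subnet network: 123.179.67.64
Test IP AND mask: 58.173.141.64
No, 58.173.141.65 is not in 123.179.67.64/28


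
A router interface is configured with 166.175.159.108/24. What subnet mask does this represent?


/24 means 24 network bits, 8 host bits
Binary: 11111111111111111111111100000000
Mask: 255.255.255.0


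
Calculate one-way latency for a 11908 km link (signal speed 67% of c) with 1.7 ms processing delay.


Speed = 0.67 * 3e5 km/s = 201000 km/s
Propagation delay = 11908 / 201000 = 0.0592 s = 59.2438 ms
Processing delay = 1.7 ms
Total one-way latency = 60.9438 ms


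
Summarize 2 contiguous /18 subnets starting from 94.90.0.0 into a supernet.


Original prefix: /18
Number of subnets: 2 = 2^1
New prefix = 18 - 1 = 17
Supernet: 94.90.0.0/17


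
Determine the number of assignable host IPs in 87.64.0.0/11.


Host bits = 32 - 11 = 21
Total addresses = 2^21 = 2097152
Usable = total - 2 (network and broadcast)
Usable hosts: 2097150


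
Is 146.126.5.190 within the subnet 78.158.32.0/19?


Subnet network: 78.158.32.0
Test IP AND mask: 146.126.0.0
No, 146.126.5.190 is not in 78.158.32.0/19


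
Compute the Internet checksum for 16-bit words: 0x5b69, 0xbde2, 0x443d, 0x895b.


Sum all words (with carry folding):
+ 0x5b69 = 0x5b69
+ 0xbde2 = 0x194c
+ 0x443d = 0x5d89
+ 0x895b = 0xe6e4
One's complement: ~0xe6e4
Checksum = 0x191b


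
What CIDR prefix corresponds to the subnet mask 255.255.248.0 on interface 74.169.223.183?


Binary: 11111111.11111111.11111000.00000000
Count leading 1s
Prefix: /21


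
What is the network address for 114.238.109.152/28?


IP:   01110010.11101110.01101101.10011000
Mask: 11111111.11111111.11111111.11110000
AND operation:
Net:  01110010.11101110.01101101.10010000
Network: 114.238.109.144/28


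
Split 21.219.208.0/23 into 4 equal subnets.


New prefix = 23 + 2 = 25
Each subnet has 128 addresses
  21.219.208.0/25
  21.219.208.128/25
  21.219.209.0/25
  21.219.209.128/25
Subnets: 21.219.208.0/25, 21.219.208.128/25, 21.219.209.0/25, 21.219.209.128/25


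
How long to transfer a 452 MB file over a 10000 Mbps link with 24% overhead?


Effective throughput = 10000 * (1 - 24/100) = 7600 Mbps
File size in Mb = 452 * 8 = 3616 Mb
Time = 3616 / 7600
Time = 0.4758 seconds


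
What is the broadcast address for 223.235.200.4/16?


Network: 223.235.0.0/16
Host bits = 16
Set all host bits to 1:
Broadcast: 223.235.255.255


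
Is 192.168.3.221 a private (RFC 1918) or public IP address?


RFC 1918 private ranges:
  10.0.0.0/8 (10.0.0.0 - 10.255.255.255)
  172.16.0.0/12 (172.16.0.0 - 172.31.255.255)
  192.168.0.0/16 (192.168.0.0 - 192.168.255.255)
Private (in 192.168.0.0/16)


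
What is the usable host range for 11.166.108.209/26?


Network: 11.166.108.192
Broadcast: 11.166.108.255
First usable = network + 1
Last usable = broadcast - 1
Range: 11.166.108.193 to 11.166.108.254


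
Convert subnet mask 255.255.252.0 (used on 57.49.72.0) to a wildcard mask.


Subnet mask: 255.255.252.0
Wildcard = 255.255.255.255 - subnet mask
255 - 255 = 0
255 - 255 = 0
255 - 252 = 3
255 - 0 = 255
Wildcard: 0.0.3.255


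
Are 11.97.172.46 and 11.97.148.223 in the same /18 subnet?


Mask: 255.255.192.0
11.97.172.46 AND mask = 11.97.128.0
11.97.148.223 AND mask = 11.97.128.0
Yes, same subnet (11.97.128.0)


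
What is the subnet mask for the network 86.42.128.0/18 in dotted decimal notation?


/18 means 18 network bits, 14 host bits
Binary: 11111111111111111100000000000000
Mask: 255.255.192.0


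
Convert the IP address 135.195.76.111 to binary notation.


135 = 10000111
195 = 11000011
76 = 01001100
111 = 01101111
Binary: 10000111.11000011.01001100.01101111


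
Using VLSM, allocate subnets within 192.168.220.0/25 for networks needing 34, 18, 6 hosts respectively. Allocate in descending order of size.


34 hosts -> /26 (62 usable): 192.168.220.0/26
18 hosts -> /27 (30 usable): 192.168.220.64/27
6 hosts -> /29 (6 usable): 192.168.220.96/29
Allocation: 192.168.220.0/26 (34 hosts, 62 usable); 192.168.220.64/27 (18 hosts, 30 usable); 192.168.220.96/29 (6 hosts, 6 usable)


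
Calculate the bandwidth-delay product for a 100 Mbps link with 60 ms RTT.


BDP = bandwidth * RTT
= 100 Mbps * 60 ms
= 100 * 1e6 * 60 / 1000 bits
= 6000000 bits
= 750000 bytes
= 732.4219 KB
BDP = 6000000 bits (750000 bytes)


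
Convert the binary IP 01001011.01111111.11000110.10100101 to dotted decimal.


01001011 = 75
01111111 = 127
11000110 = 198
10100101 = 165
IP: 75.127.198.165


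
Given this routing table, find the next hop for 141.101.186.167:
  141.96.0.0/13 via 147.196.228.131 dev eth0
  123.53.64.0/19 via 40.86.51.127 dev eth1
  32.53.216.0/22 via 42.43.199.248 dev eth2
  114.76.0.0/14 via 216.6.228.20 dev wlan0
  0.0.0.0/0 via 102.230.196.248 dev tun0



Longest prefix match for 141.101.186.167:
  /13 141.96.0.0: MATCH
  /19 123.53.64.0: no
  /22 32.53.216.0: no
  /14 114.76.0.0: no
  /0 0.0.0.0: MATCH
Selected: next-hop 147.196.228.131 via eth0 (matched /13)


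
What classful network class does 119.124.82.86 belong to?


First octet: 119
Binary: 01110111
0xxxxxxx -> Class A (1-126)
Class A, default mask 255.0.0.0 (/8)


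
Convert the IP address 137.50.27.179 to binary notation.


137 = 10001001
50 = 00110010
27 = 00011011
179 = 10110011
Binary: 10001001.00110010.00011011.10110011


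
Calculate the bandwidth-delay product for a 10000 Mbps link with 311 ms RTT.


BDP = bandwidth * RTT
= 10000 Mbps * 311 ms
= 10000 * 1e6 * 311 / 1000 bits
= 3110000000 bits
= 388750000 bytes
= 379638.6719 KB
BDP = 3110000000 bits (388750000 bytes)


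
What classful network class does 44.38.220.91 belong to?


First octet: 44
Binary: 00101100
0xxxxxxx -> Class A (1-126)
Class A, default mask 255.0.0.0 (/8)


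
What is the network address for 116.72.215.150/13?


IP:   01110100.01001000.11010111.10010110
Mask: 11111111.11111000.00000000.00000000
AND operation:
Net:  01110100.01001000.00000000.00000000
Network: 116.72.0.0/13


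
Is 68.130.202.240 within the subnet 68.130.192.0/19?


Subnet network: 68.130.192.0
Test IP AND mask: 68.130.192.0
Yes, 68.130.202.240 is in 68.130.192.0/19


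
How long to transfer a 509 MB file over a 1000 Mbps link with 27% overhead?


Effective throughput = 1000 * (1 - 27/100) = 730 Mbps
File size in Mb = 509 * 8 = 4072 Mb
Time = 4072 / 730
Time = 5.5781 seconds


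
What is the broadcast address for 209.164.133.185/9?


Network: 209.128.0.0/9
Host bits = 23
Set all host bits to 1:
Broadcast: 209.255.255.255


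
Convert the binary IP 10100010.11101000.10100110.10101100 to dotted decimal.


10100010 = 162
11101000 = 232
10100110 = 166
10101100 = 172
IP: 162.232.166.172


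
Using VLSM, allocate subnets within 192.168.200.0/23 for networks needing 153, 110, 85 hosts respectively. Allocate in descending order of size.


153 hosts -> /24 (254 usable): 192.168.200.0/24
110 hosts -> /25 (126 usable): 192.168.201.0/25
85 hosts -> /25 (126 usable): 192.168.201.128/25
Allocation: 192.168.200.0/24 (153 hosts, 254 usable); 192.168.201.0/25 (110 hosts, 126 usable); 192.168.201.128/25 (85 hosts, 126 usable)


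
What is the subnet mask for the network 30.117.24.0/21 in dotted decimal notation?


/21 means 21 network bits, 11 host bits
Binary: 11111111111111111111100000000000
Mask: 255.255.248.0


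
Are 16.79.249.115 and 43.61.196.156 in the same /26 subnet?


Mask: 255.255.255.192
16.79.249.115 AND mask = 16.79.249.64
43.61.196.156 AND mask = 43.61.196.128
No, different subnets (16.79.249.64 vs 43.61.196.128)


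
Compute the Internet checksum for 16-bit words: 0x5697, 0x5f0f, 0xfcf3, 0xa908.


Sum all words (with carry folding):
+ 0x5697 = 0x5697
+ 0x5f0f = 0xb5a6
+ 0xfcf3 = 0xb29a
+ 0xa908 = 0x5ba3
One's complement: ~0x5ba3
Checksum = 0xa45c


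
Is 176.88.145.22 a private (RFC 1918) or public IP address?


RFC 1918 private ranges:
  10.0.0.0/8 (10.0.0.0 - 10.255.255.255)
  172.16.0.0/12 (172.16.0.0 - 172.31.255.255)
  192.168.0.0/16 (192.168.0.0 - 192.168.255.255)
Public (not in any RFC 1918 range)


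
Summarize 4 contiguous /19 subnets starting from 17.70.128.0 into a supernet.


Original prefix: /19
Number of subnets: 4 = 2^2
New prefix = 19 - 2 = 17
Supernet: 17.70.128.0/17


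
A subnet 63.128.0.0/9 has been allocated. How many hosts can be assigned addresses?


Host bits = 32 - 9 = 23
Total addresses = 2^23 = 8388608
Usable = total - 2 (network and broadcast)
Usable hosts: 8388606


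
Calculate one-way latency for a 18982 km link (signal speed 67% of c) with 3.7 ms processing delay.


Speed = 0.67 * 3e5 km/s = 201000 km/s
Propagation delay = 18982 / 201000 = 0.0944 s = 94.4378 ms
Processing delay = 3.7 ms
Total one-way latency = 98.1378 ms


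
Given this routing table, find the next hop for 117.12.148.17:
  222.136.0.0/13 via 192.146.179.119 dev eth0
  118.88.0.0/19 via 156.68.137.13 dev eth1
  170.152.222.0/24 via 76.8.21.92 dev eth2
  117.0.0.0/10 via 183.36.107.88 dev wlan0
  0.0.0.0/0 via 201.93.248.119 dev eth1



Longest prefix match for 117.12.148.17:
  /13 222.136.0.0: no
  /19 118.88.0.0: no
  /24 170.152.222.0: no
  /10 117.0.0.0: MATCH
  /0 0.0.0.0: MATCH
Selected: next-hop 183.36.107.88 via wlan0 (matched /10)


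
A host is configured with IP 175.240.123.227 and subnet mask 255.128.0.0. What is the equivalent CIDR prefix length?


Binary: 11111111.10000000.00000000.00000000
Count leading 1s
Prefix: /9


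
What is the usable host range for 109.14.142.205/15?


Network: 109.14.0.0
Broadcast: 109.15.255.255
First usable = network + 1
Last usable = broadcast - 1
Range: 109.14.0.1 to 109.15.255.254


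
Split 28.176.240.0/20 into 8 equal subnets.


New prefix = 20 + 3 = 23
Each subnet has 512 addresses
  28.176.240.0/23
  28.176.242.0/23
  28.176.244.0/23
  28.176.246.0/23
  28.176.248.0/23
  28.176.250.0/23
  28.176.252.0/23
  28.176.254.0/23
Subnets: 28.176.240.0/23, 28.176.242.0/23, 28.176.244.0/23, 28.176.246.0/23, 28.176.248.0/23, 28.176.250.0/23, 28.176.252.0/23, 28.176.254.0/23


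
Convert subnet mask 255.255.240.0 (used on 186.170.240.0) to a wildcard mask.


Subnet mask: 255.255.240.0
Wildcard = 255.255.255.255 - subnet mask
255 - 255 = 0
255 - 255 = 0
255 - 240 = 15
255 - 0 = 255
Wildcard: 0.0.15.255


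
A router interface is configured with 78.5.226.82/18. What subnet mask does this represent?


/18 means 18 network bits, 14 host bits
Binary: 11111111111111111100000000000000
Mask: 255.255.192.0


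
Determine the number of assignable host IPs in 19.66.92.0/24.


Host bits = 32 - 24 = 8
Total addresses = 2^8 = 256
Usable = total - 2 (network and broadcast)
Usable hosts: 254


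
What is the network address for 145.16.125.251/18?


IP:   10010001.00010000.01111101.11111011
Mask: 11111111.11111111.11000000.00000000
AND operation:
Net:  10010001.00010000.01000000.00000000
Network: 145.16.64.0/18


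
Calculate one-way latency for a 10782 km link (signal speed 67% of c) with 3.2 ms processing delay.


Speed = 0.67 * 3e5 km/s = 201000 km/s
Propagation delay = 10782 / 201000 = 0.0536 s = 53.6418 ms
Processing delay = 3.2 ms
Total one-way latency = 56.8418 ms


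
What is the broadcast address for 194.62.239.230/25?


Network: 194.62.239.128/25
Host bits = 7
Set all host bits to 1:
Broadcast: 194.62.239.255


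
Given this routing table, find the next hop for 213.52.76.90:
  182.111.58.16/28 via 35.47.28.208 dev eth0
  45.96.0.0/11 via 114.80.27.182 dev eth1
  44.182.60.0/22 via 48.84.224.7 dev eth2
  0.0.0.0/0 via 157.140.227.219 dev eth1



Longest prefix match for 213.52.76.90:
  /28 182.111.58.16: no
  /11 45.96.0.0: no
  /22 44.182.60.0: no
  /0 0.0.0.0: MATCH
Selected: next-hop 157.140.227.219 via eth1 (matched /0)


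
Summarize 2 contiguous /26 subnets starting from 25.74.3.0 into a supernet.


Original prefix: /26
Number of subnets: 2 = 2^1
New prefix = 26 - 1 = 25
Supernet: 25.74.3.0/25


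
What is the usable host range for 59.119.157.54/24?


Network: 59.119.157.0
Broadcast: 59.119.157.255
First usable = network + 1
Last usable = broadcast - 1
Range: 59.119.157.1 to 59.119.157.254


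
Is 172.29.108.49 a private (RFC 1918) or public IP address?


RFC 1918 private ranges:
  10.0.0.0/8 (10.0.0.0 - 10.255.255.255)
  172.16.0.0/12 (172.16.0.0 - 172.31.255.255)
  192.168.0.0/16 (192.168.0.0 - 192.168.255.255)
Private (in 172.16.0.0/12)


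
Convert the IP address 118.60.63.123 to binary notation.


118 = 01110110
60 = 00111100
63 = 00111111
123 = 01111011
Binary: 01110110.00111100.00111111.01111011


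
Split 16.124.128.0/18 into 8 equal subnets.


New prefix = 18 + 3 = 21
Each subnet has 2048 addresses
  16.124.128.0/21
  16.124.136.0/21
  16.124.144.0/21
  16.124.152.0/21
  16.124.160.0/21
  16.124.168.0/21
  16.124.176.0/21
  16.124.184.0/21
Subnets: 16.124.128.0/21, 16.124.136.0/21, 16.124.144.0/21, 16.124.152.0/21, 16.124.160.0/21, 16.124.168.0/21, 16.124.176.0/21, 16.124.184.0/21


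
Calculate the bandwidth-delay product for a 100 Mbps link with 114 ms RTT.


BDP = bandwidth * RTT
= 100 Mbps * 114 ms
= 100 * 1e6 * 114 / 1000 bits
= 11400000 bits
= 1425000 bytes
= 1391.6016 KB
BDP = 11400000 bits (1425000 bytes)


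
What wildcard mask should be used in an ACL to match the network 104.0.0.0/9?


Subnet mask: 255.128.0.0
Wildcard = 255.255.255.255 - subnet mask
255 - 255 = 0
255 - 128 = 127
255 - 0 = 255
255 - 0 = 255
Wildcard: 0.127.255.255


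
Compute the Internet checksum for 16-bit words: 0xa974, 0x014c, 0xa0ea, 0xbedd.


Sum all words (with carry folding):
+ 0xa974 = 0xa974
+ 0x014c = 0xaac0
+ 0xa0ea = 0x4bab
+ 0xbedd = 0x0a89
One's complement: ~0x0a89
Checksum = 0xf576


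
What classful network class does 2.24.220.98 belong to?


First octet: 2
Binary: 00000010
0xxxxxxx -> Class A (1-126)
Class A, default mask 255.0.0.0 (/8)


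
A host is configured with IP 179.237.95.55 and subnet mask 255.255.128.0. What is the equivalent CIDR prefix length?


Binary: 11111111.11111111.10000000.00000000
Count leading 1s
Prefix: /17


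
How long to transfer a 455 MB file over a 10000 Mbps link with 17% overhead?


Effective throughput = 10000 * (1 - 17/100) = 8300 Mbps
File size in Mb = 455 * 8 = 3640 Mb
Time = 3640 / 8300
Time = 0.4386 seconds


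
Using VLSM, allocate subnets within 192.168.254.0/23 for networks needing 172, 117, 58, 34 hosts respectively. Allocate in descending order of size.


172 hosts -> /24 (254 usable): 192.168.254.0/24
117 hosts -> /25 (126 usable): 192.168.255.0/25
58 hosts -> /26 (62 usable): 192.168.255.128/26
34 hosts -> /26 (62 usable): 192.168.255.192/26
Allocation: 192.168.254.0/24 (172 hosts, 254 usable); 192.168.255.0/25 (117 hosts, 126 usable); 192.168.255.128/26 (58 hosts, 62 usable); 192.168.255.192/26 (34 hosts, 62 usable)


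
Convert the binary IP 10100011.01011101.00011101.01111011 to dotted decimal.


10100011 = 163
01011101 = 93
00011101 = 29
01111011 = 123
IP: 163.93.29.123


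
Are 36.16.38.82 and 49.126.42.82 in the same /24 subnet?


Mask: 255.255.255.0
36.16.38.82 AND mask = 36.16.38.0
49.126.42.82 AND mask = 49.126.42.0
No, different subnets (36.16.38.0 vs 49.126.42.0)


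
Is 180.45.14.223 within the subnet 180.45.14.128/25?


Subnet network: 180.45.14.128
Test IP AND mask: 180.45.14.128
Yes, 180.45.14.223 is in 180.45.14.128/25


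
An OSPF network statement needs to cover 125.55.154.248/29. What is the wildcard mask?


Subnet mask: 255.255.255.248
Wildcard = 255.255.255.255 - subnet mask
255 - 255 = 0
255 - 255 = 0
255 - 255 = 0
255 - 248 = 7
Wildcard: 0.0.0.7
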